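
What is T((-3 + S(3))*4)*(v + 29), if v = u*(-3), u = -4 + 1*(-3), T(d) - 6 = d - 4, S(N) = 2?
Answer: -100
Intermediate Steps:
T(d) = 2 + d (T(d) = 6 + (d - 4) = 6 + (-4 + d) = 2 + d)
u = -7 (u = -4 - 3 = -7)
v = 21 (v = -7*(-3) = 21)
T((-3 + S(3))*4)*(v + 29) = (2 + (-3 + 2)*4)*(21 + 29) = (2 - 1*4)*50 = (2 - 4)*50 = -2*50 = -100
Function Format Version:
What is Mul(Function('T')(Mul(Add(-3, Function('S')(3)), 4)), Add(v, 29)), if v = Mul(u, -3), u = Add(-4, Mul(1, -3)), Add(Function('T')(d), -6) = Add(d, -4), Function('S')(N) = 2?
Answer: -100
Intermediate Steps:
Function('T')(d) = Add(2, d) (Function('T')(d) = Add(6, Add(d, -4)) = Add(6, Add(-4, d)) = Add(2, d))
u = -7 (u = Add(-4, -3) = -7)
v = 21 (v = Mul(-7, -3) = 21)
Mul(Function('T')(Mul(Add(-3, Function('S')(3)), 4)), Add(v, 29)) = Mul(Add(2, Mul(Add(-3, 2), 4)), Add(21, 29)) = Mul(Add(2, Mul(-1, 4)), 50) = Mul(Add(2, -4), 50) = Mul(-2, 50) = -100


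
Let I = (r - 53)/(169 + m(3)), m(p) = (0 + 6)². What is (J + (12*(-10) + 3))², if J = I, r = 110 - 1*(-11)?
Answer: 572022889/42025 ≈ 13611.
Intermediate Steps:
r = 121 (r = 110 + 11 = 121)
m(p) = 36 (m(p) = 6² = 36)
I = 68/205 (I = (121 - 53)/(169 + 36) = 68/205 ≈ 0.33171)
J = 68/205 ≈ 0.33171
(J + (12*(-10) + 3))² = (68/205 + (12*(-10) + 3))² = (68/205 + (-120 + 3))² = (68/205 - 117)² = (-23917/205)² = 572022889/42025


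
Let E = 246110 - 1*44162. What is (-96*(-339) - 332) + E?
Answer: 234160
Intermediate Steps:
E = 201948 (E = 246110 - 44162 = 201948)
(-96*(-339) - 332) + E = (-96*(-339) - 332) + 201948 = (32544 - 332) + 201948 = 32212 + 201948 = 234160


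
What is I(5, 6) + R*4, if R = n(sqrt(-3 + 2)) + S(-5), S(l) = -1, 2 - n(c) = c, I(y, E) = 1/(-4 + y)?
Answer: 5 - 4*I ≈ 5.0 - 4.0*I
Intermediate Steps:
n(c) = 2 - c
R = 1 - I (R = (2 - sqrt(-3 + 2)) - 1 = (2 - sqrt(-1)) - 1 = (2 - I) - 1 = 1 - I ≈ 1.0 - 1.0*I)
I(5, 6) + R*4 = 1/(-4 + 5) + (1 - I)*4 = 1/1 + (4 - 4*I) = 1 + (4 - 4*I) = 5 - 4*I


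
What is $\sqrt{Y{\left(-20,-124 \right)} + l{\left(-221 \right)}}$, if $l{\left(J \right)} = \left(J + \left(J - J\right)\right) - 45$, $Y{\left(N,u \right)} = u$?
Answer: $i \sqrt{390} \approx 19.748 i$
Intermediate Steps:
$l{\left(J \right)} = -45 + J$ ($l{\left(J \right)} = \left(J + 0\right) - 45 = J - 45 = -45 + J$)
$\sqrt{Y{\left(-20,-124 \right)} + l{\left(-221 \right)}} = \sqrt{-124 - 266} = \sqrt{-390} = i \sqrt{390}$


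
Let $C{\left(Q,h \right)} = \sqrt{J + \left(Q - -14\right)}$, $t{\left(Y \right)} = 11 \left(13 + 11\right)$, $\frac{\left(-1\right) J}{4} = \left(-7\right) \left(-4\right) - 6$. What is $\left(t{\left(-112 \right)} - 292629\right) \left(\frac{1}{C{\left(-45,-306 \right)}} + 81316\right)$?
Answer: $-23773952340 + \frac{292365 i \sqrt{119}}{119} \approx -2.3774 \cdot 10^{10} + 26801.0 i$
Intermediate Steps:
$J = -88$ ($J = - 4 \left(\left(-7\right) \left(-4\right) - 6\right) = - 4 \left(28 - 6\right) = \left(-4\right) 22 = -88$)
$t{\left(Y \right)} = 264$ ($t{\left(Y \right)} = 11 \cdot 24 = 264$)
$C{\left(Q,h \right)} = \sqrt{-74 + Q}$ ($C{\left(Q,h \right)} = \sqrt{-88 + \left(Q - -14\right)} = \sqrt{-88 + \left(Q + 14\right)} = \sqrt{-88 + \left(14 + Q\right)} = \sqrt{-74 + Q}$)
$\left(t{\left(-112 \right)} - 292629\right) \left(\frac{1}{C{\left(-45,-306 \right)}} + 81316\right) = \left(264 - 292629\right) \left(\frac{1}{\sqrt{-74 - 45}} + 81316\right) = - 292365 \left(\frac{1}{\sqrt{-119}} + 81316\right) = - 292365 \left(\frac{1}{i \sqrt{119}} + 81316\right) = - 292365 \left(- \frac{i \sqrt{119}}{119} + 81316\right) = - 292365 \left(81316 - \frac{i \sqrt{119}}{119}\right) = -23773952340 + \frac{292365 i \sqrt{119}}{119}$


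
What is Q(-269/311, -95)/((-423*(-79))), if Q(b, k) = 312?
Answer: 104/11139 ≈ 0.0093366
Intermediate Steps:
Q(-269/311, -95)/((-423*(-79))) = 312/((-423*(-79))) = 312/33417 = 312*(1/33417) = 104/11139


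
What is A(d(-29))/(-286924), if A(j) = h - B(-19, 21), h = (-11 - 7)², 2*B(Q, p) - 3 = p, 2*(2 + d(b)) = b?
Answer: -78/71731 ≈ -0.0010874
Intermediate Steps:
d(b) = -2 + b/2
B(Q, p) = 3/2 + p/2
h = 324 (h = (-18)² = 324)
A(j) = 312 (A(j) = 324 - (3/2 + (½)*21) = 324 - (3/2 + 21/2) = 324 - 1*12 = 324 - 12 = 312)
A(d(-29))/(-286924) = 312/(-286924) = 312*(-1/286924) = -78/71731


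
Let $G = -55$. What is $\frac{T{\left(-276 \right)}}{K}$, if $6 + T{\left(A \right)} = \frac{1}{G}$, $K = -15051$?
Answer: $\frac{331}{827805} \approx 0.00039985$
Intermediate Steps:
$T{\left(A \right)} = - \frac{331}{55}$ ($T{\left(A \right)} = -6 + \frac{1}{-55} = -6 - \frac{1}{55} = - \frac{331}{55}$)
$\frac{T{\left(-276 \right)}}{K} = - \frac{331}{55 \left(-15051\right)} = \left(- \frac{331}{55}\right) \left(- \frac{1}{15051}\right) = \frac{331}{827805}$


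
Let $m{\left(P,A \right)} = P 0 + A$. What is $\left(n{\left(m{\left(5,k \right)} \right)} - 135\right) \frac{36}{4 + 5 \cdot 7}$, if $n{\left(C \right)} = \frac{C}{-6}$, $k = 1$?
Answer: $- \frac{1622}{13} \approx -124.77$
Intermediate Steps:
$m{\left(P,A \right)} = A$ ($m{\left(P,A \right)} = 0 + A = A$)
$n{\left(C \right)} = - \frac{C}{6}$ ($n{\left(C \right)} = C \left(- \frac{1}{6}\right) = - \frac{C}{6}$)
$\left(n{\left(m{\left(5,k \right)} \right)} - 135\right) \frac{36}{4 + 5 \cdot 7} = \left(\left(- \frac{1}{6}\right) 1 - 135\right) \frac{36}{4 + 5 \cdot 7} = \left(- \frac{1}{6} - 135\right) \frac{36}{4 + 35} = - \frac{811 \cdot \frac{36}{39}}{6} = - \frac{811 \cdot 36 \cdot \frac{1}{39}}{6} = \left(- \frac{811}{6}\right) \frac{12}{13} = - \frac{1622}{13}$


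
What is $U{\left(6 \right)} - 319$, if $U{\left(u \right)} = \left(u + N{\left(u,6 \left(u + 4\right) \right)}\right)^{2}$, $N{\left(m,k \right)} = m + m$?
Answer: $5$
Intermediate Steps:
$N{\left(m,k \right)} = 2 m$
$U{\left(u \right)} = 9 u^{2}$ ($U{\left(u \right)} = \left(u + 2 u\right)^{2} = \left(3 u\right)^{2} = 9 u^{2}$)
$U{\left(6 \right)} - 319 = 9 \cdot 6^{2} - 319 = 9 \cdot 36 - 319 = 324 - 319 = 5$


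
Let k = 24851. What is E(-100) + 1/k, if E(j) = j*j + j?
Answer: 246024901/24851 ≈ 9900.0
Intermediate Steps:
E(j) = j + j² (E(j) = j² + j = j + j²)
E(-100) + 1/k = -100*(1 - 100) + 1/24851 = -100*(-99) + 1/24851 = 9900 + 1/24851 = 246024901/24851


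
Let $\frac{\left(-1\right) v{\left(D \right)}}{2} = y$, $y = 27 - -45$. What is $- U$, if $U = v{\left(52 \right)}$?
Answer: $144$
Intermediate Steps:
$y = 72$ ($y = 27 + 45 = 72$)
$v{\left(D \right)} = -144$ ($v{\left(D \right)} = \left(-2\right) 72 = -144$)
$U = -144$
$- U = \left(-1\right) \left(-144\right) = 144$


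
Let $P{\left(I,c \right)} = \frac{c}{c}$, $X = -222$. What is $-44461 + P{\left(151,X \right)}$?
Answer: $-44460$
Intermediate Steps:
$P{\left(I,c \right)} = 1$
$-44461 + P{\left(151,X \right)} = -44461 + 1 = -44460$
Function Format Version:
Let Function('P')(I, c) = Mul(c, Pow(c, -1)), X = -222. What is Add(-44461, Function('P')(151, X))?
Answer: -44460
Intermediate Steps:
Function('P')(I, c) = 1
Add(-44461, Function('P')(151, X)) = Add(-44461, 1) = -44460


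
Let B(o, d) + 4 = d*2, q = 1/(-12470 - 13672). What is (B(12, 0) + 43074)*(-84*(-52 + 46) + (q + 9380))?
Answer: 5564375393945/13071 ≈ 4.2570e+8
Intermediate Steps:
q = -1/26142 (q = 1/(-26142) = -1/26142 ≈ -3.8253e-5)
B(o, d) = -4 + 2*d (B(o, d) = -4 + d*2 = -4 + 2*d)
(B(12, 0) + 43074)*(-84*(-52 + 46) + (q + 9380)) = ((-4 + 2*0) + 43074)*(-84*(-52 + 46) + (-1/26142 + 9380)) = ((-4 + 0) + 43074)*(-84*(-6) + 245211959/26142) = (-4 + 43074)*(504 + 245211959/26142) = 43070*(258387527/26142) = 5564375393945/13071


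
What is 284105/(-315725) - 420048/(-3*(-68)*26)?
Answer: -1117721231/13955045 ≈ -80.094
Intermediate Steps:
284105/(-315725) - 420048/(-3*(-68)*26) = 284105*(-1/315725) - 420048/(204*26) = -56821/63145 - 420048/5304 = -56821/63145 - 420048*1/5304 = -56821/63145 - 17502/221 = -1117721231/13955045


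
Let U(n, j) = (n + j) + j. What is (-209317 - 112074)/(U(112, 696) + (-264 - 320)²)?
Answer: -321391/342560 ≈ -0.93820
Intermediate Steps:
U(n, j) = n + 2*j (U(n, j) = (j + n) + j = n + 2*j)
(-209317 - 112074)/(U(112, 696) + (-264 - 320)²) = (-209317 - 112074)/((112 + 2*696) + (-264 - 320)²) = -321391/((112 + 1392) + (-584)²) = -321391/(1504 + 341056) = -321391/342560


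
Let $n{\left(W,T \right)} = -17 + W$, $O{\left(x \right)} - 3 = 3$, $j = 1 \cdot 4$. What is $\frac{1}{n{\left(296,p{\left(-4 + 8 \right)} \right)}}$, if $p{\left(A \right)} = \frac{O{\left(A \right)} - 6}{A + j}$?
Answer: $\frac{1}{279} \approx 0.0035842$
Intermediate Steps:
$j = 4$
$O{\left(x \right)} = 6$ ($O{\left(x \right)} = 3 + 3 = 6$)
$p{\left(A \right)} = 0$ ($p{\left(A \right)} = \frac{6 - 6}{A + 4} = \frac{0}{4 + A} = 0$)
$\frac{1}{n{\left(296,p{\left(-4 + 8 \right)} \right)}} = \frac{1}{-17 + 296} = \frac{1}{279}$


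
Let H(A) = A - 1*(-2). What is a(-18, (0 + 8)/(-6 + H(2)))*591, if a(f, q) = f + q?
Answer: -13002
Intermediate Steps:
H(A) = 2 + A (H(A) = A + 2 = 2 + A)
a(-18, (0 + 8)/(-6 + H(2)))*591 = (-18 + (0 + 8)/(-6 + (2 + 2)))*591 = (-18 + 8/(-6 + 4))*591 = (-18 + 8/(-2))*591 = (-18 + 8*(-1/2))*591 = (-18 - 4)*591 = -22*591 = -13002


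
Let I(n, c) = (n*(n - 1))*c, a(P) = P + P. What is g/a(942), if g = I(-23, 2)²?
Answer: 101568/157 ≈ 646.93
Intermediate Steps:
a(P) = 2*P
I(n, c) = c*n*(-1 + n) (I(n, c) = (n*(-1 + n))*c = c*n*(-1 + n))
g = 1218816 (g = (2*(-23)*(-1 - 23))² = (2*(-23)*(-24))² = 1104² = 1218816)
g/a(942) = 1218816/((2*942)) = 1218816/1884 = 1218816*(1/1884) = 101568/157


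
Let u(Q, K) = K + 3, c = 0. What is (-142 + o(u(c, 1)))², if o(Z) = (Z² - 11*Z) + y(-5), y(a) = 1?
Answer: 28561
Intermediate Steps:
u(Q, K) = 3 + K
o(Z) = 1 + Z² - 11*Z (o(Z) = (Z² - 11*Z) + 1 = 1 + Z² - 11*Z)
(-142 + o(u(c, 1)))² = (-142 + (1 + (3 + 1)² - 11*(3 + 1)))² = (-142 + (1 + 4² - 11*4))² = (-142 + (1 + 16 - 44))² = (-142 - 27)² = (-169)² = 28561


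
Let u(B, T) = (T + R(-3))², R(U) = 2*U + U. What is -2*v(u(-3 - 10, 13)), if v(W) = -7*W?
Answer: 224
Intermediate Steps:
R(U) = 3*U
u(B, T) = (-9 + T)² (u(B, T) = (T + 3*(-3))² = (T - 9)² = (-9 + T)²)
-2*v(u(-3 - 10, 13)) = -(-14)*(-9 + 13)² = -(-14)*4² = -(-14)*16 = -2*(-112) = 224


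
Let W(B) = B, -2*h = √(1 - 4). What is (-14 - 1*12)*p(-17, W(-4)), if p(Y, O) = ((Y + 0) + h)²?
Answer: -14989/2 - 442*I*√3 ≈ -7494.5 - 765.57*I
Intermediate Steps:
h = -I*√3/2 (h = -√(1 - 4)/2 = -I*√3/2 ≈ -0.86602*I)
p(Y, O) = (Y - I*√3/2)² (p(Y, O) = ((Y + 0) - I*√3/2)² = (Y - I*√3/2)²)
(-14 - 1*12)*p(-17, W(-4)) = (-14 - 1*12)*((2*(-17) - I*√3)²/4) = (-14 - 12)*((-34 - I*√3)²/4) = -13*(-34 - I*√3)²/2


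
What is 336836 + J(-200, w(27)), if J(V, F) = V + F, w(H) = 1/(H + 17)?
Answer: 14811985/44 ≈ 3.3664e+5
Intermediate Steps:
w(H) = 1/(17 + H)
J(V, F) = F + V
336836 + J(-200, w(27)) = 336836 + (1/(17 + 27) - 200) = 336836 + (1/44 - 200) = 336836 - 8799/44 = 14811985/44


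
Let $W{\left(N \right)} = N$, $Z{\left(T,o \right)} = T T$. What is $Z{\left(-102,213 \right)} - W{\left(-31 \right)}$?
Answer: $10435$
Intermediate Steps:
$Z{\left(T,o \right)} = T^{2}$
$Z{\left(-102,213 \right)} - W{\left(-31 \right)} = \left(-102\right)^{2} - -31 = 10404 + 31 = 10435$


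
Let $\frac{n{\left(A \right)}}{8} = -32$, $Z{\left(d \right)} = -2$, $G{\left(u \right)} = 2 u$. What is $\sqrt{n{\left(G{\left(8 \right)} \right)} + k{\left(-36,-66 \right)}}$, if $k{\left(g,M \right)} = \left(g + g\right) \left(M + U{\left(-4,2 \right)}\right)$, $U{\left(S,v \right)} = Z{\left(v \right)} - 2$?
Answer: $4 \sqrt{299} \approx 69.167$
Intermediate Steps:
$U{\left(S,v \right)} = -4$ ($U{\left(S,v \right)} = -2 - 2 = -4$)
$n{\left(A \right)} = -256$ ($n{\left(A \right)} = 8 \left(-32\right) = -256$)
$k{\left(g,M \right)} = 2 g \left(-4 + M\right)$ ($k{\left(g,M \right)} = \left(g + g\right) \left(M - 4\right) = 2 g \left(-4 + M\right)$)
$\sqrt{n{\left(G{\left(8 \right)} \right)} + k{\left(-36,-66 \right)}} = \sqrt{-256 + 2 \left(-36\right) \left(-4 - 66\right)} = \sqrt{-256 + 2 \left(-36\right) \left(-70\right)} = \sqrt{-256 + 5040} = \sqrt{4784} = 4 \sqrt{299}$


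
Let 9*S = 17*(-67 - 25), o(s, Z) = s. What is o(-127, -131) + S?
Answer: -2707/9 ≈ -300.78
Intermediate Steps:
S = -1564/9 (S = (17*(-67 - 25))/9 = (17*(-92))/9 = (⅑)*(-1564) = -1564/9 ≈ -173.78)
o(-127, -131) + S = -127 - 1564/9 = -2707/9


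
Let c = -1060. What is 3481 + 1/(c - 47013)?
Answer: 167342112/48073 ≈ 3481.0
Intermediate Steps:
3481 + 1/(c - 47013) = 3481 + 1/(-1060 - 47013) = 3481 + 1/(-48073) = 3481 - 1/48073 = 167342112/48073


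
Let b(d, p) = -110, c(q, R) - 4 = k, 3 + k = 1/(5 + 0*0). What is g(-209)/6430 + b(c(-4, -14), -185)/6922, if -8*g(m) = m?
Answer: -2105851/178033840 ≈ -0.011828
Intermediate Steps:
k = -14/5 (k = -3 + 1/(5 + 0*0) = -3 + 1/(5 + 0) = -3 + 1/5 = -14/5 ≈ -2.8000)
g(m) = -m/8
c(q, R) = 6/5 (c(q, R) = 4 - 14/5 = 6/5)
g(-209)/6430 + b(c(-4, -14), -185)/6922 = -1/8*(-209)/6430 - 110/6922 = (209/8)*(1/6430) - 110*1/6922 = 209/51440 - 55/3461 = -2105851/178033840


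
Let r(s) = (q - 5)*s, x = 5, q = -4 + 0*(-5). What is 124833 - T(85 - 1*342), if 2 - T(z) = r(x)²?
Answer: 126856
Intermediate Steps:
q = -4 (q = -4 + 0 = -4)
r(s) = -9*s (r(s) = (-4 - 5)*s = -9*s)
T(z) = -2023 (T(z) = 2 - (-9*5)² = 2 - 1*(-45)² = 2 - 1*2025 = 2 - 2025 = -2023)
124833 - T(85 - 1*342) = 124833 - 1*(-2023) = 124833 + 2023 = 126856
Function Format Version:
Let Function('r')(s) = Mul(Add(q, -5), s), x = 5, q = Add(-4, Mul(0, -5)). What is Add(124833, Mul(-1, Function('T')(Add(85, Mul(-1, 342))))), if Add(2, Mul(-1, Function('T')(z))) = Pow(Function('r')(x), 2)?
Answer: 126856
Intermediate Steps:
q = -4 (q = Add(-4, 0) = -4)
Function('r')(s) = Mul(-9, s) (Function('r')(s) = Mul(Add(-4, -5), s) = Mul(-9, s))
Function('T')(z) = -2023 (Function('T')(z) = Add(2, Mul(-1, Pow(Mul(-9, 5), 2))) = Add(2, Mul(-1, Pow(-45, 2))) = Add(2, Mul(-1, 2025)) = Add(2, -2025) = -2023)
Add(124833, Mul(-1, Function('T')(Add(85, Mul(-1, 342))))) = Add(124833, Mul(-1, -2023)) = Add(124833, 2023) = 126856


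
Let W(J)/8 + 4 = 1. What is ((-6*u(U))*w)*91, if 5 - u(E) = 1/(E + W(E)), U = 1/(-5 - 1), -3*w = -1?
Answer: -133042/145 ≈ -917.53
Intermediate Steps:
w = ⅓ (w = -⅓*(-1) = ⅓ ≈ 0.33333)
U = -⅙ (U = 1/(-6) = -⅙ ≈ -0.16667)
W(J) = -24 (W(J) = -32 + 8*1 = -32 + 8 = -24)
u(E) = 5 - 1/(-24 + E) (u(E) = 5 - 1/(E - 24) = 5 - 1/(-24 + E))
((-6*u(U))*w)*91 = (-6*(-121 + 5*(-⅙))/(-24 - ⅙)*(⅓))*91 = (-6*(-121 - ⅚)/(-145/6)*(⅓))*91 = (-(-36)*(-731)/(145*6)*(⅓))*91 = (-6*731/145*(⅓))*91 = -4386/145*⅓*91 = -1462/145*91 = -133042/145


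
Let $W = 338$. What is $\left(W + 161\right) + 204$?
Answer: $703$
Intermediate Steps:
$\left(W + 161\right) + 204 = \left(338 + 161\right) + 204 = 499 + 204 = 703$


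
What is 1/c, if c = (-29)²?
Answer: 1/841 ≈ 0.0011891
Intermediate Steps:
c = 841
1/c = 1/841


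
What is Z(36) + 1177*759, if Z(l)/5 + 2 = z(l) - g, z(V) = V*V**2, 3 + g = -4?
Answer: 1126648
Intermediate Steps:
g = -7 (g = -3 - 4 = -7)
z(V) = V**3
Z(l) = 25 + 5*l**3 (Z(l) = -10 + 5*(l**3 - 1*(-7)) = -10 + 5*(l**3 + 7) = -10 + 5*(7 + l**3) = -10 + (35 + 5*l**3) = 25 + 5*l**3)
Z(36) + 1177*759 = (25 + 5*36**3) + 1177*759 = (25 + 5*46656) + 893343 = (25 + 233280) + 893343 = 233305 + 893343 = 1126648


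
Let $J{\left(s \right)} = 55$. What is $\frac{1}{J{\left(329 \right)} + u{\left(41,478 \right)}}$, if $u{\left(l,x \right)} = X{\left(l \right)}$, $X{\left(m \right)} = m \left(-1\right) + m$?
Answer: $\frac{1}{55} \approx 0.018182$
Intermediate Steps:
$X{\left(m \right)} = 0$ ($X{\left(m \right)} = - m + m = 0$)
$u{\left(l,x \right)} = 0$
$\frac{1}{J{\left(329 \right)} + u{\left(41,478 \right)}} = \frac{1}{55 + 0} = \frac{1}{55}$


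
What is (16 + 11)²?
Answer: 729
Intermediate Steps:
(16 + 11)² = 27² = 729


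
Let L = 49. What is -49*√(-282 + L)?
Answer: -49*I*√233 ≈ -747.95*I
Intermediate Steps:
-49*√(-282 + L) = -49*√(-282 + 49) = -49*I*√233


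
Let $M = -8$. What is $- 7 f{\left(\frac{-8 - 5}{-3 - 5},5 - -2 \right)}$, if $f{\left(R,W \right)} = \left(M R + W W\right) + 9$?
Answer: $-315$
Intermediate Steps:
$f{\left(R,W \right)} = 9 + W^{2} - 8 R$ ($f{\left(R,W \right)} = \left(- 8 R + W W\right) + 9 = \left(- 8 R + W^{2}\right) + 9 = \left(W^{2} - 8 R\right) + 9 = 9 + W^{2} - 8 R$)
$- 7 f{\left(\frac{-8 - 5}{-3 - 5},5 - -2 \right)} = - 7 \left(9 + \left(5 - -2\right)^{2} - 8 \frac{-8 - 5}{-3 - 5}\right) = - 7 \left(9 + \left(5 + 2\right)^{2} - 8 \left(- \frac{13}{-8}\right)\right) = - 7 \left(9 + 7^{2} - 8 \left(\left(-13\right) \left(- \frac{1}{8}\right)\right)\right) = - 7 \left(9 + 49 - 13\right) = \left(-7\right) 45 = -315$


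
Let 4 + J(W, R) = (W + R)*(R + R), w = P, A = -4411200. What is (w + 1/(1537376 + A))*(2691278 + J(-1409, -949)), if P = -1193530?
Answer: -12290972621862498259/1436912 ≈ -8.5537e+12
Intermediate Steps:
w = -1193530
J(W, R) = -4 + 2*R*(R + W) (J(W, R) = -4 + (W + R)*(R + R) = -4 + (R + W)*(2*R) = -4 + 2*R*(R + W))
(w + 1/(1537376 + A))*(2691278 + J(-1409, -949)) = (-1193530 + 1/(1537376 - 4411200))*(2691278 + (-4 + 2*(-949)² + 2*(-949)*(-1409))) = (-1193530 + 1/(-2873824))*(2691278 + (-4 + 2*900601 + 2674282)) = (-1193530 - 1/2873824)*(2691278 + (-4 + 1801202 + 2674282)) = -3429995158721*(2691278 + 4475480)/2873824 = -3429995158721/2873824*7166758 = -12290972621862498259/1436912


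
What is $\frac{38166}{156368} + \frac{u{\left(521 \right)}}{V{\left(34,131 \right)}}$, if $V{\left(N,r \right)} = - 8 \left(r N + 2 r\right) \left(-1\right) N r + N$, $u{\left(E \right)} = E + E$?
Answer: $\frac{1603399603523}{6569041024232} \approx 0.24408$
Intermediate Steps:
$u{\left(E \right)} = 2 E$
$V{\left(N,r \right)} = N + N r \left(16 r + 8 N r\right)$ ($V{\left(N,r \right)} = - 8 \left(N r + 2 r\right) \left(-1\right) N r + N = - 8 \left(2 r + N r\right) \left(-1\right) N r + N = \left(- 16 r - 8 N r\right) \left(-1\right) N r + N = \left(16 r + 8 N r\right) N r + N = N \left(16 r + 8 N r\right) r + N = N r \left(16 r + 8 N r\right) + N = N + N r \left(16 r + 8 N r\right)$)
$\frac{38166}{156368} + \frac{u{\left(521 \right)}}{V{\left(34,131 \right)}} = \frac{38166}{156368} + \frac{2 \cdot 521}{34 \left(1 + 16 \cdot 131^{2} + 8 \cdot 34 \cdot 131^{2}\right)} = 38166 \cdot \frac{1}{156368} + \frac{1042}{34 \left(1 + 16 \cdot 17161 + 8 \cdot 34 \cdot 17161\right)} = \frac{19083}{78184} + \frac{1042}{34 \left(1 + 274576 + 4667792\right)} = \frac{19083}{78184} + \frac{1042}{34 \cdot 4942369} = \frac{19083}{78184} + \frac{1042}{168040546} = \frac{19083}{78184} + 1042 \cdot \frac{1}{168040546} = \frac{19083}{78184} + \frac{521}{84020273} = \frac{1603399603523}{6569041024232}$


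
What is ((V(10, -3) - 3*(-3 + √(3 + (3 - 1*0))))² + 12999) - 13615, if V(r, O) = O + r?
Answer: -306 - 96*√6 ≈ -541.15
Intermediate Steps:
((V(10, -3) - 3*(-3 + √(3 + (3 - 1*0))))² + 12999) - 13615 = (((-3 + 10) - 3*(-3 + √(3 + (3 - 1*0))))² + 12999) - 13615 = ((7 - 3*(-3 + √(3 + (3 + 0))))² + 12999) - 13615 = ((7 - 3*(-3 + √(3 + 3)))² + 12999) - 13615 = ((7 - 3*(-3 + √6))² + 12999) - 13615 = ((7 + (9 - 3*√6))² + 12999) - 13615 = ((16 - 3*√6)² + 12999) - 13615 = (12999 + (16 - 3*√6)²) - 13615 = -616 + (16 - 3*√6)²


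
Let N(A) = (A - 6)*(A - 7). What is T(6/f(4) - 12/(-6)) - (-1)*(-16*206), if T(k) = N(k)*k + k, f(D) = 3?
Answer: -3268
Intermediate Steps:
N(A) = (-7 + A)*(-6 + A) (N(A) = (-6 + A)*(-7 + A) = (-7 + A)*(-6 + A))
T(k) = k + k*(42 + k² - 13*k) (T(k) = (42 + k² - 13*k)*k + k = k*(42 + k² - 13*k) + k = k + k*(42 + k² - 13*k))
T(6/f(4) - 12/(-6)) - (-1)*(-16*206) = (6/3 - 12/(-6))*(43 + (6/3 - 12/(-6))² - 13*(6/3 - 12/(-6))) - (-1)*(-16*206) = (6*(⅓) - 12*(-⅙))*(43 + (6*(⅓) - 12*(-⅙))² - 13*(6*(⅓) - 12*(-⅙))) - (-1)*(-3296) = (2 + 2)*(43 + (2 + 2)² - 13*(2 + 2)) - 1*3296 = 4*(43 + 4² - 13*4) - 3296 = 4*(43 + 16 - 52) - 3296 = 4*7 - 3296 = 28 - 3296 = -3268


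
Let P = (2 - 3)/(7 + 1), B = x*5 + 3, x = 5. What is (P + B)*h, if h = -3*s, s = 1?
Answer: -669/8 ≈ -83.625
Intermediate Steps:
h = -3 (h = -3*1 = -3)
B = 28 (B = 5*5 + 3 = 25 + 3 = 28)
P = -⅛ (P = -1/8 = -1*⅛ = -⅛ ≈ -0.12500)
(P + B)*h = (-⅛ + 28)*(-3) = (223/8)*(-3) = -669/8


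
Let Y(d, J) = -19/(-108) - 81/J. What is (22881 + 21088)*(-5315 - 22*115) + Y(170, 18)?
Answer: -37253175407/108 ≈ -3.4494e+8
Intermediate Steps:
Y(d, J) = 19/108 - 81/J (Y(d, J) = -19*(-1/108) - 81/J = 19/108 - 81/J)
(22881 + 21088)*(-5315 - 22*115) + Y(170, 18) = (22881 + 21088)*(-5315 - 22*115) + (19/108 - 81/18) = 43969*(-5315 - 2530) + (19/108 - 81*1/18) = 43969*(-7845) + (19/108 - 9/2) = -344936805 - 467/108 = -37253175407/108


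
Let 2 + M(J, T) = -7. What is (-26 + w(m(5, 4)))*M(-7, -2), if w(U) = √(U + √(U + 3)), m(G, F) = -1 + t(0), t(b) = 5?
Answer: 234 - 9*√(4 + √7) ≈ 210.80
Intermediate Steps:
m(G, F) = 4 (m(G, F) = -1 + 5 = 4)
M(J, T) = -9 (M(J, T) = -2 - 7 = -9)
w(U) = √(U + √(3 + U))
(-26 + w(m(5, 4)))*M(-7, -2) = (-26 + √(4 + √(3 + 4)))*(-9) = (-26 + √(4 + √7))*(-9) = 234 - 9*√(4 + √7)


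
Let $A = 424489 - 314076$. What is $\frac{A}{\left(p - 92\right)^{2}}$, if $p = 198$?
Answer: $\frac{110413}{11236} \approx 9.8267$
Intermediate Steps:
$A = 110413$
$\frac{A}{\left(p - 92\right)^{2}} = \frac{110413}{\left(198 - 92\right)^{2}} = \frac{110413}{106^{2}} = \frac{110413}{11236}$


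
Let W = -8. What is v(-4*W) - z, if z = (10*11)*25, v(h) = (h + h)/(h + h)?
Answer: -2749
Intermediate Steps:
v(h) = 1 (v(h) = (2*h)/((2*h)) = (2*h)*(1/(2*h)) = 1)
z = 2750 (z = 110*25 = 2750)
v(-4*W) - z = 1 - 1*2750 = 1 - 2750 = -2749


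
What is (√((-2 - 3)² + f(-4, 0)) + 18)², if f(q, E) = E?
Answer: 529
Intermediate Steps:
(√((-2 - 3)² + f(-4, 0)) + 18)² = (√((-2 - 3)² + 0) + 18)² = (√((-5)² + 0) + 18)² = (√(25 + 0) + 18)² = (√25 + 18)² = (5 + 18)² = 23² = 529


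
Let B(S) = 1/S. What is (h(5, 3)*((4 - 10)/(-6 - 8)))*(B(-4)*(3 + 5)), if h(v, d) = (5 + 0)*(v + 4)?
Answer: -270/7 ≈ -38.571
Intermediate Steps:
h(v, d) = 20 + 5*v (h(v, d) = 5*(4 + v) = 20 + 5*v)
(h(5, 3)*((4 - 10)/(-6 - 8)))*(B(-4)*(3 + 5)) = ((20 + 5*5)*((4 - 10)/(-6 - 8)))*((3 + 5)/(-4)) = ((20 + 25)*(-6/(-14)))*(-1/4*8) = (45*(-6*(-1/14)))*(-2) = (45*(3/7))*(-2) = (135/7)*(-2) = -270/7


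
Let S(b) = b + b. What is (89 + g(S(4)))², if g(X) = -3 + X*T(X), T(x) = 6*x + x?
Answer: 285156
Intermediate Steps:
T(x) = 7*x
S(b) = 2*b
g(X) = -3 + 7*X² (g(X) = -3 + X*(7*X) = -3 + 7*X²)
(89 + g(S(4)))² = (89 + (-3 + 7*(2*4)²))² = (89 + (-3 + 7*8²))² = (89 + (-3 + 7*64))² = (89 + (-3 + 448))² = (89 + 445)² = 534² = 285156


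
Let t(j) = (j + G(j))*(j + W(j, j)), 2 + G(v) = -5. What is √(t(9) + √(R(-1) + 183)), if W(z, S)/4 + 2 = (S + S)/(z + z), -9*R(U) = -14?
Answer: √(90 + 3*√1661)/3 ≈ 4.8565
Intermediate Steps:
G(v) = -7 (G(v) = -2 - 5 = -7)
R(U) = 14/9 (R(U) = -⅑*(-14) = 14/9)
W(z, S) = -8 + 4*S/z (W(z, S) = -8 + 4*((S + S)/(z + z)) = -8 + 4*((2*S)/((2*z))) = -8 + 4*((2*S)*(1/(2*z))) = -8 + 4*(S/z) = -8 + 4*S/z)
t(j) = (-7 + j)*(-4 + j) (t(j) = (j - 7)*(j + (-8 + 4*j/j)) = (-7 + j)*(j + (-8 + 4)) = (-7 + j)*(j - 4) = (-7 + j)*(-4 + j))
√(t(9) + √(R(-1) + 183)) = √((28 + 9² - 11*9) + √(14/9 + 183)) = √((28 + 81 - 99) + √(1661/9)) = √(10 + √1661/3)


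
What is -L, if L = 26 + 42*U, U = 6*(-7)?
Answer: 1738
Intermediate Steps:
U = -42
L = -1738 (L = 26 + 42*(-42) = 26 - 1764 = -1738)
-L = -1*(-1738) = 1738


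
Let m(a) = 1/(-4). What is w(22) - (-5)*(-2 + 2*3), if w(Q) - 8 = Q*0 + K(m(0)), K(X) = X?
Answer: 111/4 ≈ 27.750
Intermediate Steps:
m(a) = -¼
w(Q) = 31/4 (w(Q) = 8 + (Q*0 - ¼) = 8 + (0 - ¼) = 8 - ¼ = 31/4)
w(22) - (-5)*(-2 + 2*3) = 31/4 - (-5)*(-2 + 2*3) = 31/4 - (-5)*(-2 + 6) = 31/4 - (-5)*4 = 31/4 - 1*(-20) = 31/4 + 20 = 111/4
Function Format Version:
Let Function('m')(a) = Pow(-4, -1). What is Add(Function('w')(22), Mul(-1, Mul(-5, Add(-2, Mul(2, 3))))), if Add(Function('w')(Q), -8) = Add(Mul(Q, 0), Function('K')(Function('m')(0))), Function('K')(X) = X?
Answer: Rational(111, 4) ≈ 27.750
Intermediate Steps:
Function('m')(a) = Rational(-1, 4)
Function('w')(Q) = Rational(31, 4) (Function('w')(Q) = Add(8, Add(Mul(Q, 0), Rational(-1, 4))) = Add(8, Add(0, Rational(-1, 4))) = Add(8, Rational(-1, 4)) = Rational(31, 4))
Add(Function('w')(22), Mul(-1, Mul(-5, Add(-2, Mul(2, 3))))) = Add(Rational(31, 4), Mul(-1, Mul(-5, Add(-2, Mul(2, 3))))) = Add(Rational(31, 4), Mul(-1, Mul(-5, Add(-2, 6)))) = Add(Rational(31, 4), Mul(-1, Mul(-5, 4))) = Add(Rational(31, 4), Mul(-1, -20)) = Add(Rational(31, 4), 20) = Rational(111, 4)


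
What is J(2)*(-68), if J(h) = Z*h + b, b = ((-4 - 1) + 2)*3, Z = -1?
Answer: 748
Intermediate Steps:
b = -9 (b = (-5 + 2)*3 = -3*3 = -9)
J(h) = -9 - h (J(h) = -h - 9 = -9 - h)
J(2)*(-68) = (-9 - 1*2)*(-68) = (-9 - 2)*(-68) = -11*(-68) = 748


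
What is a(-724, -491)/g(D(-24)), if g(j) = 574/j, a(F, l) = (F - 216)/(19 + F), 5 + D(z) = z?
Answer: -58/861 ≈ -0.067364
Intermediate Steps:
D(z) = -5 + z
a(F, l) = (-216 + F)/(19 + F)
a(-724, -491)/g(D(-24)) = ((-216 - 724)/(19 - 724))/((574/(-5 - 24))) = (-940/(-705))/((574/(-29))) = (-1/705*(-940))/((574*(-1/29))) = 4/(3*(-574/29)) = (4/3)*(-29/574) = -58/861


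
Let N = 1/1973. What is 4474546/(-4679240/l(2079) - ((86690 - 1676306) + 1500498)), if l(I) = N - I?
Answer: 4588497025709/93695558677 ≈ 48.972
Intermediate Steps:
N = 1/1973 ≈ 0.00050684
l(I) = 1/1973 - I
4474546/(-4679240/l(2079) - ((86690 - 1676306) + 1500498)) = 4474546/(-4679240/(1/1973 - 1*2079) - ((86690 - 1676306) + 1500498)) = 4474546/(-4679240/(1/1973 - 2079) - (-1589616 + 1500498)) = 4474546/(-4679240/(-4101866/1973) - 1*(-89118)) = 4474546/(-4679240*(-1973/4101866) + 89118) = 4474546/(4616070260/2050933 + 89118) = 4474546/(187391117354/2050933) = 4474546*(2050933/187391117354) = 4588497025709/93695558677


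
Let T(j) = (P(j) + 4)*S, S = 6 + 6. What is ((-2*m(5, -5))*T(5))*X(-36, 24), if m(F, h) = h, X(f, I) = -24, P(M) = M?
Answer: -25920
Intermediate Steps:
S = 12
T(j) = 48 + 12*j (T(j) = (j + 4)*12 = (4 + j)*12 = 48 + 12*j)
((-2*m(5, -5))*T(5))*X(-36, 24) = ((-2*(-5))*(48 + 12*5))*(-24) = (10*(48 + 60))*(-24) = (10*108)*(-24) = 1080*(-24) = -25920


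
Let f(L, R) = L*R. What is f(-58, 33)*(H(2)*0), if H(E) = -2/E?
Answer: 0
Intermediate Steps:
f(-58, 33)*(H(2)*0) = (-58*33)*(-2/2*0) = -1914*(-2*½)*0 = -(-1914)*0 = -1914*0 = 0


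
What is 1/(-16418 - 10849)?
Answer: -1/27267 ≈ -3.6674e-5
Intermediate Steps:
1/(-16418 - 10849) = 1/(-27267) = -1/27267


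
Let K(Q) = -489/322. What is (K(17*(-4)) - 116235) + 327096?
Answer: 67896753/322 ≈ 2.1086e+5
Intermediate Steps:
K(Q) = -489/322 (K(Q) = -489*1/322 = -489/322)
(K(17*(-4)) - 116235) + 327096 = (-489/322 - 116235) + 327096 = -37428159/322 + 327096 = 67896753/322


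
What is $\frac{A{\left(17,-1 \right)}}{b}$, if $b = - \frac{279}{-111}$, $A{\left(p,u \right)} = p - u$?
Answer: $\frac{222}{31} \approx 7.1613$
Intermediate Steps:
$b = \frac{93}{37}$ ($b = \left(-279\right) \left(- \frac{1}{111}\right) = \frac{93}{37} \approx 2.5135$)
$\frac{A{\left(17,-1 \right)}}{b} = \frac{17 - -1}{\frac{93}{37}} = \left(17 + 1\right) \frac{37}{93} = 18 \cdot \frac{37}{93} = \frac{222}{31}$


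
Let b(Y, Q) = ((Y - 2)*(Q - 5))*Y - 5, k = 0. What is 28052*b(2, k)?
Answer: -140260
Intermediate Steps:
b(Y, Q) = -5 + Y*(-5 + Q)*(-2 + Y) (b(Y, Q) = ((-2 + Y)*(-5 + Q))*Y - 5 = ((-5 + Q)*(-2 + Y))*Y - 5 = Y*(-5 + Q)*(-2 + Y) - 5 = -5 + Y*(-5 + Q)*(-2 + Y))
28052*b(2, k) = 28052*(-5 - 5*2**2 + 10*2 + 0*2**2 - 2*0*2) = 28052*(-5 - 5*4 + 20 + 0*4 + 0) = 28052*(-5 - 20 + 20 + 0 + 0) = 28052*(-5) = -140260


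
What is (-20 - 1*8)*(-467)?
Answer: 13076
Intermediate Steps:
(-20 - 1*8)*(-467) = (-20 - 8)*(-467) = -28*(-467) = 13076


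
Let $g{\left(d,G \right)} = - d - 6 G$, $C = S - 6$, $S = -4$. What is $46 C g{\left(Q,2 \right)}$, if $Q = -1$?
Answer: $5060$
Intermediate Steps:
$C = -10$ ($C = -4 - 6 = -10$)
$46 C g{\left(Q,2 \right)} = 46 \left(-10\right) \left(\left(-1\right) \left(-1\right) - 12\right) = - 460 \left(1 - 12\right) = \left(-460\right) \left(-11\right) = 5060$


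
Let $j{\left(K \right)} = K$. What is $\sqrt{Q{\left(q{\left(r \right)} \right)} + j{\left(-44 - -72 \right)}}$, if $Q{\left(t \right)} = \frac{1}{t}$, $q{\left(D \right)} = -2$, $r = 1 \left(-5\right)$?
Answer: $\frac{\sqrt{110}}{2} \approx 5.244$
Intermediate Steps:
$r = -5$
$\sqrt{Q{\left(q{\left(r \right)} \right)} + j{\left(-44 - -72 \right)}} = \sqrt{\frac{1}{-2} - -28} = \sqrt{- \frac{1}{2} + \left(-44 + 72\right)} = \sqrt{- \frac{1}{2} + 28} = \sqrt{\frac{55}{2}} = \frac{\sqrt{110}}{2}$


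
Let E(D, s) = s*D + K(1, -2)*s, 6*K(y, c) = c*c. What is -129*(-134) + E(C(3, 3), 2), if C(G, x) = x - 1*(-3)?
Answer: 51898/3 ≈ 17299.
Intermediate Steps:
C(G, x) = 3 + x (C(G, x) = x + 3 = 3 + x)
K(y, c) = c**2/6 (K(y, c) = (c*c)/6 = c**2/6)
E(D, s) = 2*s/3 + D*s (E(D, s) = s*D + ((1/6)*(-2)**2)*s = D*s + ((1/6)*4)*s = D*s + 2*s/3 = 2*s/3 + D*s)
-129*(-134) + E(C(3, 3), 2) = -129*(-134) + (1/3)*2*(2 + 3*(3 + 3)) = 17286 + (1/3)*2*(2 + 3*6) = 17286 + (1/3)*2*(2 + 18) = 17286 + (1/3)*2*20 = 17286 + 40/3 = 51898/3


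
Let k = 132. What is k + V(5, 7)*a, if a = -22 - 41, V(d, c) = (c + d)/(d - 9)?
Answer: 321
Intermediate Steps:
V(d, c) = (c + d)/(-9 + d)
a = -63
k + V(5, 7)*a = 132 + ((7 + 5)/(-9 + 5))*(-63) = 132 + (12/(-4))*(-63) = 132 - ¼*12*(-63) = 132 - 3*(-63) = 132 + 189 = 321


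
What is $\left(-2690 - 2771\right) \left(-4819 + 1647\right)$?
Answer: $17322292$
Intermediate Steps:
$\left(-2690 - 2771\right) \left(-4819 + 1647\right) = \left(-5461\right) \left(-3172\right) = 17322292$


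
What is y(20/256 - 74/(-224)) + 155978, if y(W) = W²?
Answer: 31305442001/200704 ≈ 1.5598e+5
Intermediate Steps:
y(20/256 - 74/(-224)) + 155978 = (20/256 - 74/(-224))² + 155978 = (20*(1/256) - 74*(-1/224))² + 155978 = (5/64 + 37/112)² + 155978 = (183/448)² + 155978 = 33489/200704 + 155978 = 31305442001/200704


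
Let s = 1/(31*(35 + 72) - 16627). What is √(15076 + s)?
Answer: √22072771490/1210 ≈ 122.78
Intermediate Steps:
s = -1/13310 (s = 1/(31*107 - 16627) = 1/(3317 - 16627) = 1/(-13310) = -1/13310 ≈ -7.5131e-5)
√(15076 + s) = √(15076 - 1/13310) = √(200661559/13310) = √22072771490/1210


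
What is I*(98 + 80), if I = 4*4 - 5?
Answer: 1958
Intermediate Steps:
I = 11 (I = 16 - 5 = 11)
I*(98 + 80) = 11*(98 + 80) = 11*178 = 1958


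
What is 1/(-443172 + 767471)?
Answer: 1/324299 ≈ 3.0836e-6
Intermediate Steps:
1/(-443172 + 767471) = 1/324299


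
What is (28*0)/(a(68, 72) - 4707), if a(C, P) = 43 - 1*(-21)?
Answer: 0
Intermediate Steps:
a(C, P) = 64 (a(C, P) = 43 + 21 = 64)
(28*0)/(a(68, 72) - 4707) = (28*0)/(64 - 4707) = 0/(-4643) = 0*(-1/4643) = 0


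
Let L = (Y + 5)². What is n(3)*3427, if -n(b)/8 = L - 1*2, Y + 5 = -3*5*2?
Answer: -24619568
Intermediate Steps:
Y = -35 (Y = -5 - 3*5*2 = -5 - 15*2 = -5 - 30 = -35)
L = 900 (L = (-35 + 5)² = (-30)² = 900)
n(b) = -7184 (n(b) = -8*(900 - 1*2) = -8*(900 - 2) = -8*898 = -7184)
n(3)*3427 = -7184*3427 = -24619568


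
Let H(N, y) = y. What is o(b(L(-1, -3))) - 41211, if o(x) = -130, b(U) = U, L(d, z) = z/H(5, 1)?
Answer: -41341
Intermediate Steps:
L(d, z) = z (L(d, z) = z/1 = z*1 = z)
o(b(L(-1, -3))) - 41211 = -130 - 41211 = -41341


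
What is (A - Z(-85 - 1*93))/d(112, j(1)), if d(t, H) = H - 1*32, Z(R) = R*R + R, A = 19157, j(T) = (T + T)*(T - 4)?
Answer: 12349/38 ≈ 324.97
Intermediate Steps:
j(T) = 2*T*(-4 + T) (j(T) = (2*T)*(-4 + T) = 2*T*(-4 + T))
Z(R) = R + R² (Z(R) = R² + R = R + R²)
d(t, H) = -32 + H (d(t, H) = H - 32 = -32 + H)
(A - Z(-85 - 1*93))/d(112, j(1)) = (19157 - (-85 - 1*93)*(1 + (-85 - 1*93)))/(-32 + 2*1*(-4 + 1)) = (19157 - (-85 - 93)*(1 + (-85 - 93)))/(-32 + 2*1*(-3)) = (19157 - (-178)*(1 - 178))/(-32 - 6) = (19157 - (-178)*(-177))/(-38) = (19157 - 1*31506)*(-1/38) = (19157 - 31506)*(-1/38) = -12349*(-1/38) = 12349/38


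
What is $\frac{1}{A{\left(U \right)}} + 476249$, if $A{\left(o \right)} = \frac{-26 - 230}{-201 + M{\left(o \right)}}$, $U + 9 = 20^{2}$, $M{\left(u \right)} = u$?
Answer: $\frac{60959777}{128} \approx 4.7625 \cdot 10^{5}$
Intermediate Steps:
$U = 391$ ($U = -9 + 20^{2} = -9 + 400 = 391$)
$A{\left(o \right)} = - \frac{256}{-201 + o}$ ($A{\left(o \right)} = \frac{-26 - 230}{-201 + o} = - \frac{256}{-201 + o}$)
$\frac{1}{A{\left(U \right)}} + 476249 = \frac{1}{\left(-256\right) \frac{1}{-201 + 391}} + 476249 = \frac{1}{\left(-256\right) \frac{1}{190}} + 476249 = \frac{1}{- \frac{128}{95}} + 476249 = - \frac{95}{128} + 476249 = \frac{60959777}{128}$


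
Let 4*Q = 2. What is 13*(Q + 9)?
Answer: 247/2 ≈ 123.50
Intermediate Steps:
Q = 1/2 (Q = (1/4)*2 = 1/2 ≈ 0.50000)
13*(Q + 9) = 13*(1/2 + 9) = 13*(19/2) = 247/2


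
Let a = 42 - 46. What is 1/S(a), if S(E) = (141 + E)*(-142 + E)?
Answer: -1/20002 ≈ -4.9995e-5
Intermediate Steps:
a = -4
S(E) = (-142 + E)*(141 + E)
1/S(a) = 1/(-20022 + (-4)**2 - 1*(-4)) = 1/(-20022 + 16 + 4) = 1/(-20002) = -1/20002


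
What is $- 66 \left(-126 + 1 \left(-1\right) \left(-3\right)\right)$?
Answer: $8118$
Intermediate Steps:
$- 66 \left(-126 + 1 \left(-1\right) \left(-3\right)\right) = - 66 \left(-126 - -3\right) = - 66 \left(-126 + 3\right) = \left(-66\right) \left(-123\right) = 8118$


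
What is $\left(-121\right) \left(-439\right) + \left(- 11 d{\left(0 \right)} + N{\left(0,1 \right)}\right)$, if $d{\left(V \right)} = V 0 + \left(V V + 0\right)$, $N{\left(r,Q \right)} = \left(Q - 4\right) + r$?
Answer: $53116$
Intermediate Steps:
$N{\left(r,Q \right)} = -4 + Q + r$ ($N{\left(r,Q \right)} = \left(-4 + Q\right) + r = -4 + Q + r$)
$d{\left(V \right)} = V^{2}$ ($d{\left(V \right)} = 0 + \left(V^{2} + 0\right) = 0 + V^{2} = V^{2}$)
$\left(-121\right) \left(-439\right) + \left(- 11 d{\left(0 \right)} + N{\left(0,1 \right)}\right) = \left(-121\right) \left(-439\right) + \left(- 11 \cdot 0^{2} + \left(-4 + 1 + 0\right)\right) = 53119 - 3 = 53116$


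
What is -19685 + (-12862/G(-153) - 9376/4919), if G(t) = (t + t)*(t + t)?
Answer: -4533881650927/230297742 ≈ -19687.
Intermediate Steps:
G(t) = 4*t² (G(t) = (2*t)*(2*t) = 4*t²)
-19685 + (-12862/G(-153) - 9376/4919) = -19685 + (-12862/(4*(-153)²) - 9376/4919) = -19685 + (-12862/(4*23409) - 9376*1/4919) = -19685 + (-12862/93636 - 9376/4919) = -19685 + (-12862*1/93636 - 9376/4919) = -19685 + (-6431/46818 - 9376/4919) = -19685 - 470599657/230297742 = -4533881650927/230297742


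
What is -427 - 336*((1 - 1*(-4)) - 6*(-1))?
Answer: -4123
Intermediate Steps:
-427 - 336*((1 - 1*(-4)) - 6*(-1)) = -427 - 336*((1 + 4) + 6) = -427 - 336*(5 + 6) = -427 - 336*11 = -427 - 3696 = -4123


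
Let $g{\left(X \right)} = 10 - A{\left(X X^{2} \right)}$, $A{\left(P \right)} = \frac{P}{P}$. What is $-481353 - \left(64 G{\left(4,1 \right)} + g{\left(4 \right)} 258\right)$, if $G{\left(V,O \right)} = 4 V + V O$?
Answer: $-484955$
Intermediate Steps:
$A{\left(P \right)} = 1$
$G{\left(V,O \right)} = 4 V + O V$
$g{\left(X \right)} = 9$ ($g{\left(X \right)} = 10 - 1 = 9$)
$-481353 - \left(64 G{\left(4,1 \right)} + g{\left(4 \right)} 258\right) = -481353 - \left(64 \cdot 4 \left(4 + 1\right) + 9 \cdot 258\right) = -481353 - \left(64 \cdot 4 \cdot 5 + 2322\right) = -481353 - \left(64 \cdot 20 + 2322\right) = -481353 - \left(1280 + 2322\right) = -481353 - 3602 = -484955$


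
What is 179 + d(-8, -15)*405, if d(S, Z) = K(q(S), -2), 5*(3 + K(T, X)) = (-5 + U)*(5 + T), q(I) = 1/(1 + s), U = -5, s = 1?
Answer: -5491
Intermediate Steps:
q(I) = ½ (q(I) = 1/(1 + 1) = 1/2 = ½)
K(T, X) = -13 - 2*T (K(T, X) = -3 + ((-5 - 5)*(5 + T))/5 = -3 + (-10*(5 + T))/5 = -3 + (-50 - 10*T)/5 = -3 + (-10 - 2*T) = -13 - 2*T)
d(S, Z) = -14 (d(S, Z) = -13 - 2*½ = -13 - 1 = -14)
179 + d(-8, -15)*405 = 179 - 14*405 = 179 - 5670 = -5491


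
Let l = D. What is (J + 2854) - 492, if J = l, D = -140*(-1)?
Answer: 2502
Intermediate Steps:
D = 140
l = 140
J = 140
(J + 2854) - 492 = (140 + 2854) - 492 = 2994 - 492 = 2502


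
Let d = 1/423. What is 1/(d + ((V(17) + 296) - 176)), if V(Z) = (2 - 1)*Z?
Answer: 423/57952 ≈ 0.0072991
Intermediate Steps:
V(Z) = Z (V(Z) = 1*Z = Z)
d = 1/423 ≈ 0.0023641
1/(d + ((V(17) + 296) - 176)) = 1/(1/423 + ((17 + 296) - 176)) = 1/(1/423 + (313 - 176)) = 1/(1/423 + 137) = 1/(57952/423) = 423/57952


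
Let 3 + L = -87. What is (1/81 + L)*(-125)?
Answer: 911125/81 ≈ 11248.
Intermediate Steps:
L = -90 (L = -3 - 87 = -90)
(1/81 + L)*(-125) = (1/81 - 90)*(-125) = -7289/81*(-125) = 911125/81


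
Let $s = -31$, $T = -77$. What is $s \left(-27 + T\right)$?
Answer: $3224$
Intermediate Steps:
$s \left(-27 + T\right) = - 31 \left(-27 - 77\right) = \left(-31\right) \left(-104\right) = 3224$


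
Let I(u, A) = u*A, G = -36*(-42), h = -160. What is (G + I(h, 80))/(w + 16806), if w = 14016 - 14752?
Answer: -5644/8035 ≈ -0.70243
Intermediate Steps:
G = 1512
I(u, A) = A*u
w = -736
(G + I(h, 80))/(w + 16806) = (1512 + 80*(-160))/(-736 + 16806) = (1512 - 12800)/16070 = -11288*1/16070 = -5644/8035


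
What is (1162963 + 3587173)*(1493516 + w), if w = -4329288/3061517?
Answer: 21719618247959049824/3061517 ≈ 7.0944e+12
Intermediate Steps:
w = -4329288/3061517 (w = -4329288*1/3061517 = -4329288/3061517 ≈ -1.4141)
(1162963 + 3587173)*(1493516 + w) = (1162963 + 3587173)*(1493516 - 4329288/3061517) = 4750136*(4572420294484/3061517) = 21719618247959049824/3061517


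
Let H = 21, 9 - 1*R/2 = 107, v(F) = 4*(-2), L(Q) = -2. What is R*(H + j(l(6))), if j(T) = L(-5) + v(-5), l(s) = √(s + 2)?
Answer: -2156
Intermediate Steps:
l(s) = √(2 + s)
v(F) = -8
R = -196 (R = 18 - 2*107 = 18 - 214 = -196)
j(T) = -10 (j(T) = -2 - 8 = -10)
R*(H + j(l(6))) = -196*(21 - 10) = -196*11 = -2156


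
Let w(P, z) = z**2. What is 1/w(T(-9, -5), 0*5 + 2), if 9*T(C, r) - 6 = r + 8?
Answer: 1/4 ≈ 0.25000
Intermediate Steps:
T(C, r) = 14/9 + r/9 (T(C, r) = 2/3 + (r + 8)/9 = 2/3 + (8 + r)/9 = 2/3 + (8/9 + r/9) = 14/9 + r/9)
1/w(T(-9, -5), 0*5 + 2) = 1/((0*5 + 2)**2) = 1/((0 + 2)**2) = 1/(2**2) = 1/4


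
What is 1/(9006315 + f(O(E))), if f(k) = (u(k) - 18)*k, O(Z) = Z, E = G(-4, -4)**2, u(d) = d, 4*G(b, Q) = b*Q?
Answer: 1/9006283 ≈ 1.1103e-7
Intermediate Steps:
G(b, Q) = Q*b/4 (G(b, Q) = (b*Q)/4 = (Q*b)/4 = Q*b/4)
E = 16 (E = ((1/4)*(-4)*(-4))**2 = 4**2 = 16)
f(k) = k*(-18 + k) (f(k) = (k - 18)*k = (-18 + k)*k = k*(-18 + k))
1/(9006315 + f(O(E))) = 1/(9006315 + 16*(-18 + 16)) = 1/(9006315 + 16*(-2)) = 1/(9006315 - 32) = 1/9006283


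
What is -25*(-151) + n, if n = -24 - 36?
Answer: 3715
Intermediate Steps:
n = -60
-25*(-151) + n = -25*(-151) - 60 = 3775 - 60 = 3715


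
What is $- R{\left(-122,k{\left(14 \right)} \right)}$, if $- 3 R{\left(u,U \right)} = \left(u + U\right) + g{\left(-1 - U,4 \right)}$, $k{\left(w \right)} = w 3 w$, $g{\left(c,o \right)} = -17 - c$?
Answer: $346$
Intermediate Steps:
$k{\left(w \right)} = 3 w^{2}$ ($k{\left(w \right)} = 3 w w = 3 w^{2}$)
$R{\left(u,U \right)} = \frac{16}{3} - \frac{2 U}{3} - \frac{u}{3}$ ($R{\left(u,U \right)} = - \frac{\left(u + U\right) - \left(16 - U\right)}{3} = - \frac{\left(U + u\right) + \left(-17 + \left(1 + U\right)\right)}{3} = - \frac{\left(U + u\right) + \left(-16 + U\right)}{3} = - \frac{-16 + u + 2 U}{3} = \frac{16}{3} - \frac{2 U}{3} - \frac{u}{3}$)
$- R{\left(-122,k{\left(14 \right)} \right)} = - (\frac{16}{3} - \frac{2 \cdot 3 \cdot 14^{2}}{3} - - \frac{122}{3}) = - (\frac{16}{3} - \frac{2 \cdot 3 \cdot 196}{3} + \frac{122}{3}) = - (\frac{16}{3} - 392 + \frac{122}{3}) = \left(-1\right) \left(-346\right) = 346$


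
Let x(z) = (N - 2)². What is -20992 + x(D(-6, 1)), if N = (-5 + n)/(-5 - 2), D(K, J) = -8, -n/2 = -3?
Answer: -1028383/49 ≈ -20987.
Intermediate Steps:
n = 6 (n = -2*(-3) = 6)
N = -⅐ (N = (-5 + 6)/(-5 - 2) = 1/(-7) = 1*(-⅐) = -⅐ ≈ -0.14286)
x(z) = 225/49 (x(z) = (-⅐ - 2)² = (-15/7)² = 225/49)
-20992 + x(D(-6, 1)) = -20992 + 225/49 = -1028383/49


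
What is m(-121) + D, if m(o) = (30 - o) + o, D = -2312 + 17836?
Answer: 15554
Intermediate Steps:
D = 15524
m(o) = 30
m(-121) + D = 30 + 15524 = 15554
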